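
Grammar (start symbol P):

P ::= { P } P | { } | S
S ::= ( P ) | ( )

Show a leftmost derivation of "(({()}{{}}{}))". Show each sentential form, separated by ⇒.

P ⇒ S   [P ::= S]
S ⇒ (P)   [S ::= ( P )]
(P) ⇒ (S)   [P ::= S]
(S) ⇒ ((P))   [S ::= ( P )]
((P)) ⇒ (({P}P))   [P ::= { P } P]
(({P}P)) ⇒ (({S}P))   [P ::= S]
(({S}P)) ⇒ (({()}P))   [S ::= ( )]
(({()}P)) ⇒ (({()}{P}P))   [P ::= { P } P]
(({()}{P}P)) ⇒ (({()}{{}}P))   [P ::= { }]
(({()}{{}}P)) ⇒ (({()}{{}}{}))   [P ::= { }]

P⇒S⇒(P)⇒(S)⇒((P))⇒(({P}P))⇒(({S}P))⇒(({()}P))⇒(({()}{P}P))⇒(({()}{{}}P))⇒(({()}{{}}{}))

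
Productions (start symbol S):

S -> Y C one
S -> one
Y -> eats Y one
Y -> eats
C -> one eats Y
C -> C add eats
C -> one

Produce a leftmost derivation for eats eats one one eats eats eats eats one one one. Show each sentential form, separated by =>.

S => Y C one   [S -> Y C one]
Y C one => eats Y one C one   [Y -> eats Y one]
eats Y one C one => eats eats one C one   [Y -> eats]
eats eats one C one => eats eats one one eats Y one   [C -> one eats Y]
eats eats one one eats Y one => eats eats one one eats eats Y one one   [Y -> eats Y one]
eats eats one one eats eats Y one one => eats eats one one eats eats eats Y one one one   [Y -> eats Y one]
eats eats one one eats eats eats Y one one one => eats eats one one eats eats eats eats one one one   [Y -> eats]

S => Y C one => eats Y one C one => eats eats one C one => eats eats one one eats Y one => eats eats one one eats eats Y one one => eats eats one one eats eats eats Y one one one => eats eats one one eats eats eats eats one one one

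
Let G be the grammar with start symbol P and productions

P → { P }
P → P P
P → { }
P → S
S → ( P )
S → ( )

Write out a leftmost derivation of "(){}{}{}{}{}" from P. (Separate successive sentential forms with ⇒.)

P ⇒ PP ⇒ PPP ⇒ PPPP ⇒ SPPP ⇒ ()PPP ⇒ ()PPPP ⇒ ()PPPPP ⇒ (){}PPPP ⇒ (){}{}PPP ⇒ (){}{}{}PP ⇒ (){}{}{}{}P ⇒ (){}{}{}{}{}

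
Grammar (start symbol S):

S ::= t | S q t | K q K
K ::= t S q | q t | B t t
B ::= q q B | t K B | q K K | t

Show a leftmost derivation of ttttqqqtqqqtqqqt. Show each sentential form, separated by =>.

S => KqK   [S ::= K q K]
KqK => tSqqK   [K ::= t S q]
tSqqK => tKqKqqK   [S ::= K q K]
tKqKqqK => ttSqqKqqK   [K ::= t S q]
ttSqqKqqK => ttKqKqqKqqK   [S ::= K q K]
ttKqKqqKqqK => tttSqqKqqKqqK   [K ::= t S q]
tttSqqKqqKqqK => ttttqqKqqKqqK   [S ::= t]
ttttqqKqqKqqK => ttttqqqtqqKqqK   [K ::= q t]
ttttqqqtqqKqqK => ttttqqqtqqqtqqK   [K ::= q t]
ttttqqqtqqqtqqK => ttttqqqtqqqtqqqt   [K ::= q t]

S => KqK => tSqqK => tKqKqqK => ttSqqKqqK => ttKqKqqKqqK => tttSqqKqqKqqK => ttttqqKqqKqqK => ttttqqqtqqKqqK => ttttqqqtqqqtqqK => ttttqqqtqqqtqqqt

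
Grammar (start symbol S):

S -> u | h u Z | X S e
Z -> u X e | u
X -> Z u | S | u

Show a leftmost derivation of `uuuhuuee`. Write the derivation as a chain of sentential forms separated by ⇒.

S⇒XSe⇒ZuSe⇒uuSe⇒uuXSee⇒uuuSee⇒uuuhuZee⇒uuuhuuee

S ⇒ XSe   [S -> X S e]
XSe ⇒ ZuSe   [X -> Z u]
ZuSe ⇒ uuSe   [Z -> u]
uuSe ⇒ uuXSee   [S -> X S e]
uuXSee ⇒ uuuSee   [X -> u]
uuuSee ⇒ uuuhuZee   [S -> h u Z]
uuuhuZee ⇒ uuuhuuee   [Z -> u]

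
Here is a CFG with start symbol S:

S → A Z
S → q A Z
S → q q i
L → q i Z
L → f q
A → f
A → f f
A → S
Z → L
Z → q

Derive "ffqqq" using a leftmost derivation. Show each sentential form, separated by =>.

S => AZ => SZ => AZZ => SZZ => AZZZ => ffZZZ => ffqZZ => ffqqZ => ffqqq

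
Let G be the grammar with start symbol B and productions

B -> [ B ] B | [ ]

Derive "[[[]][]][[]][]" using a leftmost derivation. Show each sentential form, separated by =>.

B => [B]B   [B -> [ B ] B]
[B]B => [[B]B]B   [B -> [ B ] B]
[[B]B]B => [[[]]B]B   [B -> [ ]]
[[[]]B]B => [[[]][]]B   [B -> [ ]]
[[[]][]]B => [[[]][]][B]B   [B -> [ B ] B]
[[[]][]][B]B => [[[]][]][[]]B   [B -> [ ]]
[[[]][]][[]]B => [[[]][]][[]][]   [B -> [ ]]

B => [B]B => [[B]B]B => [[[]]B]B => [[[]][]]B => [[[]][]][B]B => [[[]][]][[]]B => [[[]][]][[]][]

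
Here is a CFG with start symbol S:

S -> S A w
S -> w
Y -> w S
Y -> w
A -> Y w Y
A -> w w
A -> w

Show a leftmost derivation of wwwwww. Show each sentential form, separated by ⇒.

S ⇒ SAw ⇒ wAw ⇒ wYwYw ⇒ wwSwYw ⇒ wwwwYw ⇒ wwwwww

S ⇒ SAw   [S -> S A w]
SAw ⇒ wAw   [S -> w]
wAw ⇒ wYwYw   [A -> Y w Y]
wYwYw ⇒ wwSwYw   [Y -> w S]
wwSwYw ⇒ wwwwYw   [S -> w]
wwwwYw ⇒ wwwwww   [Y -> w]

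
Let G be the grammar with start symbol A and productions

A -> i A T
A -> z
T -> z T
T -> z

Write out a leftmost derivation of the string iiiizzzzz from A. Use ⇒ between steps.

A ⇒ iAT   [A -> i A T]
iAT ⇒ iiATT   [A -> i A T]
iiATT ⇒ iiiATTT   [A -> i A T]
iiiATTT ⇒ iiiiATTTT   [A -> i A T]
iiiiATTTT ⇒ iiiizTTTT   [A -> z]
iiiizTTTT ⇒ iiiizzTTT   [T -> z]
iiiizzTTT ⇒ iiiizzzTT   [T -> z]
iiiizzzTT ⇒ iiiizzzzT   [T -> z]
iiiizzzzT ⇒ iiiizzzzz   [T -> z]

A ⇒ iAT ⇒ iiATT ⇒ iiiATTT ⇒ iiiiATTTT ⇒ iiiizTTTT ⇒ iiiizzTTT ⇒ iiiizzzTT ⇒ iiiizzzzT ⇒ iiiizzzzz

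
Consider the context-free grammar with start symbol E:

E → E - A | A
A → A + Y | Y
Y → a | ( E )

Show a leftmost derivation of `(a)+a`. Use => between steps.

E => A => A+Y => Y+Y => (E)+Y => (A)+Y => (Y)+Y => (a)+Y => (a)+a

E => A   [E → A]
A => A+Y   [A → A + Y]
A+Y => Y+Y   [A → Y]
Y+Y => (E)+Y   [Y → ( E )]
(E)+Y => (A)+Y   [E → A]
(A)+Y => (Y)+Y   [A → Y]
(Y)+Y => (a)+Y   [Y → a]
(a)+Y => (a)+a   [Y → a]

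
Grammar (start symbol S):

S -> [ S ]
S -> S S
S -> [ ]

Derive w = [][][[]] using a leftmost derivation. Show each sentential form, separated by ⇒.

S ⇒ SS ⇒ []S ⇒ []SS ⇒ [][]S ⇒ [][][S] ⇒ [][][[]]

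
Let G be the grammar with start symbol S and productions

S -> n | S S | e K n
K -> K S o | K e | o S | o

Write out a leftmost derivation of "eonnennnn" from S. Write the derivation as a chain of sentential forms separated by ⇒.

S ⇒ SS ⇒ SSS ⇒ SSSS ⇒ eKnSSS ⇒ eKenSSS ⇒ eoSenSSS ⇒ eoSSenSSS ⇒ eonSenSSS ⇒ eonnenSSS ⇒ eonnennSS ⇒ eonnennnS ⇒ eonnennnn

S ⇒ SS   [S -> S S]
SS ⇒ SSS   [S -> S S]
SSS ⇒ SSSS   [S -> S S]
SSSS ⇒ eKnSSS   [S -> e K n]
eKnSSS ⇒ eKenSSS   [K -> K e]
eKenSSS ⇒ eoSenSSS   [K -> o S]
eoSenSSS ⇒ eoSSenSSS   [S -> S S]
eoSSenSSS ⇒ eonSenSSS   [S -> n]
eonSenSSS ⇒ eonnenSSS   [S -> n]
eonnenSSS ⇒ eonnennSS   [S -> n]
eonnennSS ⇒ eonnennnS   [S -> n]
eonnennnS ⇒ eonnennnn   [S -> n]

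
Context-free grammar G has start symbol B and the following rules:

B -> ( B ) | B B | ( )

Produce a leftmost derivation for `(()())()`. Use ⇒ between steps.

B ⇒ BB   [B -> B B]
BB ⇒ (B)B   [B -> ( B )]
(B)B ⇒ (BB)B   [B -> B B]
(BB)B ⇒ (()B)B   [B -> ( )]
(()B)B ⇒ (()())B   [B -> ( )]
(()())B ⇒ (()())()   [B -> ( )]

B ⇒ BB ⇒ (B)B ⇒ (BB)B ⇒ (()B)B ⇒ (()())B ⇒ (()())()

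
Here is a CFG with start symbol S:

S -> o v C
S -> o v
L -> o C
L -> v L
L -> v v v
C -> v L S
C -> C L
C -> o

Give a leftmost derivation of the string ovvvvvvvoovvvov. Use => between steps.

S => ovC => ovvLS => ovvvLS => ovvvvLS => ovvvvvLS => ovvvvvvLS => ovvvvvvvLS => ovvvvvvvoCS => ovvvvvvvoCLS => ovvvvvvvooLS => ovvvvvvvoovvvS => ovvvvvvvoovvvov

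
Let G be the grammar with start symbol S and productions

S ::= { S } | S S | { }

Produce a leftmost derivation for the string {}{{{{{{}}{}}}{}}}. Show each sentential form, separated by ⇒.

S ⇒ SS ⇒ {}S ⇒ {}{S} ⇒ {}{{S}} ⇒ {}{{SS}} ⇒ {}{{{S}S}} ⇒ {}{{{{S}}S}} ⇒ {}{{{{SS}}S}} ⇒ {}{{{{{S}S}}S}} ⇒ {}{{{{{{}}S}}S}} ⇒ {}{{{{{{}}{}}}S}} ⇒ {}{{{{{{}}{}}}{}}}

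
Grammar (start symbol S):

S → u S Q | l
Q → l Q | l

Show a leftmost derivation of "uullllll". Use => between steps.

S => uSQ   [S → u S Q]
uSQ => uuSQQ   [S → u S Q]
uuSQQ => uulQQ   [S → l]
uulQQ => uullQQ   [Q → l Q]
uullQQ => uulllQQ   [Q → l Q]
uulllQQ => uullllQQ   [Q → l Q]
uullllQQ => uulllllQ   [Q → l]
uulllllQ => uullllll   [Q → l]

S => uSQ => uuSQQ => uulQQ => uullQQ => uulllQQ => uullllQQ => uulllllQ => uullllll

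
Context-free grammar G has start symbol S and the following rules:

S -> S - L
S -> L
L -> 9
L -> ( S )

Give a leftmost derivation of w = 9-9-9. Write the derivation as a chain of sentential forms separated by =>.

S => S-L   [S -> S - L]
S-L => S-L-L   [S -> S - L]
S-L-L => L-L-L   [S -> L]
L-L-L => 9-L-L   [L -> 9]
9-L-L => 9-9-L   [L -> 9]
9-9-L => 9-9-9   [L -> 9]

S=>S-L=>S-L-L=>L-L-L=>9-L-L=>9-9-L=>9-9-9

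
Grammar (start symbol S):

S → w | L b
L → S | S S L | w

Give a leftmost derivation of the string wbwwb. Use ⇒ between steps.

S ⇒ Lb ⇒ SSLb ⇒ LbSLb ⇒ wbSLb ⇒ wbwLb ⇒ wbwwb

S ⇒ Lb   [S → L b]
Lb ⇒ SSLb   [L → S S L]
SSLb ⇒ LbSLb   [S → L b]
LbSLb ⇒ wbSLb   [L → w]
wbSLb ⇒ wbwLb   [S → w]
wbwLb ⇒ wbwwb   [L → w]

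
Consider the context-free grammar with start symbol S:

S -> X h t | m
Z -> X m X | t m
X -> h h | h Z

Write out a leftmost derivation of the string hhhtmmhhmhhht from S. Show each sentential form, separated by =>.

S=>Xht=>hZht=>hXmXht=>hhZmXht=>hhXmXmXht=>hhhZmXmXht=>hhhtmmXmXht=>hhhtmmhhmXht=>hhhtmmhhmhhht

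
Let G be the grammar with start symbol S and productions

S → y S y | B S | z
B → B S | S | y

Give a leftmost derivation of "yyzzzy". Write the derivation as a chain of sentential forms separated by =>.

S=>ySy=>yBSy=>yySy=>yyBSy=>yyBSSy=>yySSSy=>yyzSSy=>yyzzSy=>yyzzzy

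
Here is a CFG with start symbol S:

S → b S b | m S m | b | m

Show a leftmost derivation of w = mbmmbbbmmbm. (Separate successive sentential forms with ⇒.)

S⇒mSm⇒mbSbm⇒mbmSmbm⇒mbmmSmmbm⇒mbmmbSbmmbm⇒mbmmbbbmmbm

S ⇒ mSm   [S → m S m]
mSm ⇒ mbSbm   [S → b S b]
mbSbm ⇒ mbmSmbm   [S → m S m]
mbmSmbm ⇒ mbmmSmmbm   [S → m S m]
mbmmSmmbm ⇒ mbmmbSbmmbm   [S → b S b]
mbmmbSbmmbm ⇒ mbmmbbbmmbm   [S → b]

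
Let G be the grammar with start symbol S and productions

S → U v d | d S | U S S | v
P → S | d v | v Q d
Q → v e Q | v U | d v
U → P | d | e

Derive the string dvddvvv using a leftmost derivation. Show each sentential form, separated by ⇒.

S ⇒ USS   [S → U S S]
USS ⇒ PSS   [U → P]
PSS ⇒ dvSS   [P → d v]
dvSS ⇒ dvUSSS   [S → U S S]
dvUSSS ⇒ dvdSSS   [U → d]
dvdSSS ⇒ dvddSSS   [S → d S]
dvddSSS ⇒ dvddvSS   [S → v]
dvddvSS ⇒ dvddvvS   [S → v]
dvddvvS ⇒ dvddvvv   [S → v]

S⇒USS⇒PSS⇒dvSS⇒dvUSSS⇒dvdSSS⇒dvddSSS⇒dvddvSS⇒dvddvvS⇒dvddvvv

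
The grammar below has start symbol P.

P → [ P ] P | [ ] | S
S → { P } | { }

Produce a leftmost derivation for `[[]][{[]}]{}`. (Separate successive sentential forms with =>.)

P => [P]P   [P → [ P ] P]
[P]P => [[]]P   [P → [ ]]
[[]]P => [[]][P]P   [P → [ P ] P]
[[]][P]P => [[]][S]P   [P → S]
[[]][S]P => [[]][{P}]P   [S → { P }]
[[]][{P}]P => [[]][{[]}]P   [P → [ ]]
[[]][{[]}]P => [[]][{[]}]S   [P → S]
[[]][{[]}]S => [[]][{[]}]{}   [S → { }]

P=>[P]P=>[[]]P=>[[]][P]P=>[[]][S]P=>[[]][{P}]P=>[[]][{[]}]P=>[[]][{[]}]S=>[[]][{[]}]{}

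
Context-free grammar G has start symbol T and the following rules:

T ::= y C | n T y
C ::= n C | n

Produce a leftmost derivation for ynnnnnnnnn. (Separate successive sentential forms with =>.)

T => yC => ynC => ynnC => ynnnC => ynnnnC => ynnnnnC => ynnnnnnC => ynnnnnnnC => ynnnnnnnnC => ynnnnnnnnn

T => yC   [T ::= y C]
yC => ynC   [C ::= n C]
ynC => ynnC   [C ::= n C]
ynnC => ynnnC   [C ::= n C]
ynnnC => ynnnnC   [C ::= n C]
ynnnnC => ynnnnnC   [C ::= n C]
ynnnnnC => ynnnnnnC   [C ::= n C]
ynnnnnnC => ynnnnnnnC   [C ::= n C]
ynnnnnnnC => ynnnnnnnnC   [C ::= n C]
ynnnnnnnnC => ynnnnnnnnn   [C ::= n]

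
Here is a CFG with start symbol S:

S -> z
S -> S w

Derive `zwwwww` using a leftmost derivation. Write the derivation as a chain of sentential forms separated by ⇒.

S ⇒ Sw   [S -> S w]
Sw ⇒ Sww   [S -> S w]
Sww ⇒ Swww   [S -> S w]
Swww ⇒ Swwww   [S -> S w]
Swwww ⇒ Swwwww   [S -> S w]
Swwwww ⇒ zwwwww   [S -> z]

S ⇒ Sw ⇒ Sww ⇒ Swww ⇒ Swwww ⇒ Swwwww ⇒ zwwwww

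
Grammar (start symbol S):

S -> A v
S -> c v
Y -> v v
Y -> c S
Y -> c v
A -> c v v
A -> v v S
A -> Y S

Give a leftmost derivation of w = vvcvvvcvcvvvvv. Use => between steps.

S => Av   [S -> A v]
Av => vvSv   [A -> v v S]
vvSv => vvAvv   [S -> A v]
vvAvv => vvYSvv   [A -> Y S]
vvYSvv => vvcvSvv   [Y -> c v]
vvcvSvv => vvcvAvvv   [S -> A v]
vvcvAvvv => vvcvvvSvvv   [A -> v v S]
vvcvvvSvvv => vvcvvvAvvvv   [S -> A v]
vvcvvvAvvvv => vvcvvvYSvvvv   [A -> Y S]
vvcvvvYSvvvv => vvcvvvcvSvvvv   [Y -> c v]
vvcvvvcvSvvvv => vvcvvvcvcvvvvv   [S -> c v]

S => Av => vvSv => vvAvv => vvYSvv => vvcvSvv => vvcvAvvv => vvcvvvSvvv => vvcvvvAvvvv => vvcvvvYSvvvv => vvcvvvcvSvvvv => vvcvvvcvcvvvvv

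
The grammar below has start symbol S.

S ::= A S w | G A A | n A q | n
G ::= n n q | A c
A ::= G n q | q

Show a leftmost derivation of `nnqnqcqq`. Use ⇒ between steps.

S ⇒ GAA ⇒ AcAA ⇒ GnqcAA ⇒ nnqnqcAA ⇒ nnqnqcqA ⇒ nnqnqcqq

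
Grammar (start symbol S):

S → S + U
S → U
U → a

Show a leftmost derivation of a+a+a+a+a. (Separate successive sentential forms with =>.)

S=>S+U=>S+U+U=>S+U+U+U=>S+U+U+U+U=>U+U+U+U+U=>a+U+U+U+U=>a+a+U+U+U=>a+a+a+U+U=>a+a+a+a+U=>a+a+a+a+a

S => S+U   [S → S + U]
S+U => S+U+U   [S → S + U]
S+U+U => S+U+U+U   [S → S + U]
S+U+U+U => S+U+U+U+U   [S → S + U]
S+U+U+U+U => U+U+U+U+U   [S → U]
U+U+U+U+U => a+U+U+U+U   [U → a]
a+U+U+U+U => a+a+U+U+U   [U → a]
a+a+U+U+U => a+a+a+U+U   [U → a]
a+a+a+U+U => a+a+a+a+U   [U → a]
a+a+a+a+U => a+a+a+a+a   [U → a]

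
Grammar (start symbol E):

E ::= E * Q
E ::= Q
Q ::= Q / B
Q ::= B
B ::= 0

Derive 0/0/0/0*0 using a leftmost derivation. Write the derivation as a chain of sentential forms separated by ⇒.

E ⇒ E*Q   [E ::= E * Q]
E*Q ⇒ Q*Q   [E ::= Q]
Q*Q ⇒ Q/B*Q   [Q ::= Q / B]
Q/B*Q ⇒ Q/B/B*Q   [Q ::= Q / B]
Q/B/B*Q ⇒ Q/B/B/B*Q   [Q ::= Q / B]
Q/B/B/B*Q ⇒ B/B/B/B*Q   [Q ::= B]
B/B/B/B*Q ⇒ 0/B/B/B*Q   [B ::= 0]
0/B/B/B*Q ⇒ 0/0/B/B*Q   [B ::= 0]
0/0/B/B*Q ⇒ 0/0/0/B*Q   [B ::= 0]
0/0/0/B*Q ⇒ 0/0/0/0*Q   [B ::= 0]
0/0/0/0*Q ⇒ 0/0/0/0*B   [Q ::= B]
0/0/0/0*B ⇒ 0/0/0/0*0   [B ::= 0]

E⇒E*Q⇒Q*Q⇒Q/B*Q⇒Q/B/B*Q⇒Q/B/B/B*Q⇒B/B/B/B*Q⇒0/B/B/B*Q⇒0/0/B/B*Q⇒0/0/0/B*Q⇒0/0/0/0*Q⇒0/0/0/0*B⇒0/0/0/0*0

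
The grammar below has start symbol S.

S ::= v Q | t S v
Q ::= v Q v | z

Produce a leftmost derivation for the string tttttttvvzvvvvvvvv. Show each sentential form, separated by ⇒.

S ⇒ tSv   [S ::= t S v]
tSv ⇒ ttSvv   [S ::= t S v]
ttSvv ⇒ tttSvvv   [S ::= t S v]
tttSvvv ⇒ ttttSvvvv   [S ::= t S v]
ttttSvvvv ⇒ tttttSvvvvv   [S ::= t S v]
tttttSvvvvv ⇒ ttttttSvvvvvv   [S ::= t S v]
ttttttSvvvvvv ⇒ tttttttSvvvvvvv   [S ::= t S v]
tttttttSvvvvvvv ⇒ tttttttvQvvvvvvv   [S ::= v Q]
tttttttvQvvvvvvv ⇒ tttttttvvQvvvvvvvv   [Q ::= v Q v]
tttttttvvQvvvvvvvv ⇒ tttttttvvzvvvvvvvv   [Q ::= z]

S ⇒ tSv ⇒ ttSvv ⇒ tttSvvv ⇒ ttttSvvvv ⇒ tttttSvvvvv ⇒ ttttttSvvvvvv ⇒ tttttttSvvvvvvv ⇒ tttttttvQvvvvvvv ⇒ tttttttvvQvvvvvvvv ⇒ tttttttvvzvvvvvvvv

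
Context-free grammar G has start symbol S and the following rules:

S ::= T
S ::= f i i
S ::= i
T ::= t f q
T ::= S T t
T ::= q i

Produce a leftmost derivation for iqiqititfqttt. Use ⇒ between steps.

S⇒T⇒STt⇒iTt⇒iSTtt⇒iTTtt⇒iSTtTtt⇒iTTtTtt⇒iqiTtTtt⇒iqiqitTtt⇒iqiqitSTttt⇒iqiqitiTttt⇒iqiqititfqttt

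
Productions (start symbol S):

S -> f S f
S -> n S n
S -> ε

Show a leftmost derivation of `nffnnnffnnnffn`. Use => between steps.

S => nSn => nfSfn => nffSffn => nffnSnffn => nffnnSnnffn => nffnnnSnnnffn => nffnnnfSfnnnffn => nffnnnffnnnffn

S => nSn   [S -> n S n]
nSn => nfSfn   [S -> f S f]
nfSfn => nffSffn   [S -> f S f]
nffSffn => nffnSnffn   [S -> n S n]
nffnSnffn => nffnnSnnffn   [S -> n S n]
nffnnSnnffn => nffnnnSnnnffn   [S -> n S n]
nffnnnSnnnffn => nffnnnfSfnnnffn   [S -> f S f]
nffnnnfSfnnnffn => nffnnnffnnnffn   [S -> ε]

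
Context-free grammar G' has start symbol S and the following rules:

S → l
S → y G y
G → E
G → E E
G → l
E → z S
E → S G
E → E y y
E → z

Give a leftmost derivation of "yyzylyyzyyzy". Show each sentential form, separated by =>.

S => yGy => yEy => ySGy => yyGyGy => yyEyGy => yyzSyGy => yyzyGyyGy => yyzylyyGy => yyzylyyEEy => yyzylyyEyyEy => yyzylyyzyyEy => yyzylyyzyyzy

S => yGy   [S → y G y]
yGy => yEy   [G → E]
yEy => ySGy   [E → S G]
ySGy => yyGyGy   [S → y G y]
yyGyGy => yyEyGy   [G → E]
yyEyGy => yyzSyGy   [E → z S]
yyzSyGy => yyzyGyyGy   [S → y G y]
yyzyGyyGy => yyzylyyGy   [G → l]
yyzylyyGy => yyzylyyEEy   [G → E E]
yyzylyyEEy => yyzylyyEyyEy   [E → E y y]
yyzylyyEyyEy => yyzylyyzyyEy   [E → z]
yyzylyyzyyEy => yyzylyyzyyzy   [E → z]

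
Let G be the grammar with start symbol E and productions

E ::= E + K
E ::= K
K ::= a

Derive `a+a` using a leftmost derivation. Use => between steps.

E => E+K   [E ::= E + K]
E+K => K+K   [E ::= K]
K+K => a+K   [K ::= a]
a+K => a+a   [K ::= a]

E=>E+K=>K+K=>a+K=>a+a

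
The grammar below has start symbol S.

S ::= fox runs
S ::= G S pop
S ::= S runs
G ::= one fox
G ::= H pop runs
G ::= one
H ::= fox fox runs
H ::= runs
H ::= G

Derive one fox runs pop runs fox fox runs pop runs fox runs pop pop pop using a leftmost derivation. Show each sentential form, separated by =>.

S => G S pop => one fox S pop => one fox G S pop pop => one fox H pop runs S pop pop => one fox runs pop runs S pop pop => one fox runs pop runs G S pop pop pop => one fox runs pop runs H pop runs S pop pop pop => one fox runs pop runs fox fox runs pop runs S pop pop pop => one fox runs pop runs fox fox runs pop runs fox runs pop pop pop

S => G S pop   [S ::= G S pop]
G S pop => one fox S pop   [G ::= one fox]
one fox S pop => one fox G S pop pop   [S ::= G S pop]
one fox G S pop pop => one fox H pop runs S pop pop   [G ::= H pop runs]
one fox H pop runs S pop pop => one fox runs pop runs S pop pop   [H ::= runs]
one fox runs pop runs S pop pop => one fox runs pop runs G S pop pop pop   [S ::= G S pop]
one fox runs pop runs G S pop pop pop => one fox runs pop runs H pop runs S pop pop pop   [G ::= H pop runs]
one fox runs pop runs H pop runs S pop pop pop => one fox runs pop runs fox fox runs pop runs S pop pop pop   [H ::= fox fox runs]
one fox runs pop runs fox fox runs pop runs S pop pop pop => one fox runs pop runs fox fox runs pop runs fox runs pop pop pop   [S ::= fox runs]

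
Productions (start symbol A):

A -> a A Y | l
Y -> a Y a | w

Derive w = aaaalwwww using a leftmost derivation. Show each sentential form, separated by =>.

A => aAY => aaAYY => aaaAYYY => aaaaAYYYY => aaaalYYYY => aaaalwYYY => aaaalwwYY => aaaalwwwY => aaaalwwww

A => aAY   [A -> a A Y]
aAY => aaAYY   [A -> a A Y]
aaAYY => aaaAYYY   [A -> a A Y]
aaaAYYY => aaaaAYYYY   [A -> a A Y]
aaaaAYYYY => aaaalYYYY   [A -> l]
aaaalYYYY => aaaalwYYY   [Y -> w]
aaaalwYYY => aaaalwwYY   [Y -> w]
aaaalwwYY => aaaalwwwY   [Y -> w]
aaaalwwwY => aaaalwwww   [Y -> w]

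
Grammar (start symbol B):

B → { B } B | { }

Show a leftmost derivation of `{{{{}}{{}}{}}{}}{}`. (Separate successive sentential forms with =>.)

B => {B}B   [B → { B } B]
{B}B => {{B}B}B   [B → { B } B]
{{B}B}B => {{{B}B}B}B   [B → { B } B]
{{{B}B}B}B => {{{{}}B}B}B   [B → { }]
{{{{}}B}B}B => {{{{}}{B}B}B}B   [B → { B } B]
{{{{}}{B}B}B}B => {{{{}}{{}}B}B}B   [B → { }]
{{{{}}{{}}B}B}B => {{{{}}{{}}{}}B}B   [B → { }]
{{{{}}{{}}{}}B}B => {{{{}}{{}}{}}{}}B   [B → { }]
{{{{}}{{}}{}}{}}B => {{{{}}{{}}{}}{}}{}   [B → { }]

B => {B}B => {{B}B}B => {{{B}B}B}B => {{{{}}B}B}B => {{{{}}{B}B}B}B => {{{{}}{{}}B}B}B => {{{{}}{{}}{}}B}B => {{{{}}{{}}{}}{}}B => {{{{}}{{}}{}}{}}{}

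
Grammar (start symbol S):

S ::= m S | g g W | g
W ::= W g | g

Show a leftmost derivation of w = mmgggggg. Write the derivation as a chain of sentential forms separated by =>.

S => mS => mmS => mmggW => mmggWg => mmggWgg => mmggWggg => mmgggggg

S => mS   [S ::= m S]
mS => mmS   [S ::= m S]
mmS => mmggW   [S ::= g g W]
mmggW => mmggWg   [W ::= W g]
mmggWg => mmggWgg   [W ::= W g]
mmggWgg => mmggWggg   [W ::= W g]
mmggWggg => mmgggggg   [W ::= g]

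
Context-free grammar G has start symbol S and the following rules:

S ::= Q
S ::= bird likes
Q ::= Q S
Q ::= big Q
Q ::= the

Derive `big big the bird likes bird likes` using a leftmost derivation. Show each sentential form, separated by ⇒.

S ⇒ Q   [S ::= Q]
Q ⇒ Q S   [Q ::= Q S]
Q S ⇒ big Q S   [Q ::= big Q]
big Q S ⇒ big big Q S   [Q ::= big Q]
big big Q S ⇒ big big Q S S   [Q ::= Q S]
big big Q S S ⇒ big big the S S   [Q ::= the]
big big the S S ⇒ big big the bird likes S   [S ::= bird likes]
big big the bird likes S ⇒ big big the bird likes bird likes   [S ::= bird likes]

S ⇒ Q ⇒ Q S ⇒ big Q S ⇒ big big Q S ⇒ big big Q S S ⇒ big big the S S ⇒ big big the bird likes S ⇒ big big the bird likes bird likes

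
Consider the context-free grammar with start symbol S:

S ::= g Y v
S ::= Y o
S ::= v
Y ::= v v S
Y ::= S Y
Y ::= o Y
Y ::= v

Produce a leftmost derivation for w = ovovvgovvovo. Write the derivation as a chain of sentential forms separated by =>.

S => Yo => SYo => YoYo => oYoYo => ovoYo => ovoSYo => ovoYoYo => ovovvSoYo => ovovvgYvoYo => ovovvgoYvoYo => ovovvgovvoYo => ovovvgovvovo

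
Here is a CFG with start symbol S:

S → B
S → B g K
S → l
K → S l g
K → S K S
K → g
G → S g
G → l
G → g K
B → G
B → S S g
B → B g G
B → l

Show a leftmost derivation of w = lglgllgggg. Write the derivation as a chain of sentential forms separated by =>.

S=>BgK=>GgK=>SggK=>BgKggK=>GgKggK=>lgKggK=>lgSlgggK=>lgBlgggK=>lgBgGlgggK=>lglgGlgggK=>lglgllgggK=>lglgllgggg

S => BgK   [S → B g K]
BgK => GgK   [B → G]
GgK => SggK   [G → S g]
SggK => BgKggK   [S → B g K]
BgKggK => GgKggK   [B → G]
GgKggK => lgKggK   [G → l]
lgKggK => lgSlgggK   [K → S l g]
lgSlgggK => lgBlgggK   [S → B]
lgBlgggK => lgBgGlgggK   [B → B g G]
lgBgGlgggK => lglgGlgggK   [B → l]
lglgGlgggK => lglgllgggK   [G → l]
lglgllgggK => lglgllgggg   [K → g]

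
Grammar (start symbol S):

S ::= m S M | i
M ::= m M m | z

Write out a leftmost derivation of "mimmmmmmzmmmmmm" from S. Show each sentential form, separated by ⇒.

S ⇒ mSM   [S ::= m S M]
mSM ⇒ miM   [S ::= i]
miM ⇒ mimMm   [M ::= m M m]
mimMm ⇒ mimmMmm   [M ::= m M m]
mimmMmm ⇒ mimmmMmmm   [M ::= m M m]
mimmmMmmm ⇒ mimmmmMmmmm   [M ::= m M m]
mimmmmMmmmm ⇒ mimmmmmMmmmmm   [M ::= m M m]
mimmmmmMmmmmm ⇒ mimmmmmmMmmmmmm   [M ::= m M m]
mimmmmmmMmmmmmm ⇒ mimmmmmmzmmmmmm   [M ::= z]

S ⇒ mSM ⇒ miM ⇒ mimMm ⇒ mimmMmm ⇒ mimmmMmmm ⇒ mimmmmMmmmm ⇒ mimmmmmMmmmmm ⇒ mimmmmmmMmmmmmm ⇒ mimmmmmmzmmmmmm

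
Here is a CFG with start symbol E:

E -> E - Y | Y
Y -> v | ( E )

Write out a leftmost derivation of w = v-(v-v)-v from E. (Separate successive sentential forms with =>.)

E => E-Y => E-Y-Y => Y-Y-Y => v-Y-Y => v-(E)-Y => v-(E-Y)-Y => v-(Y-Y)-Y => v-(v-Y)-Y => v-(v-v)-Y => v-(v-v)-v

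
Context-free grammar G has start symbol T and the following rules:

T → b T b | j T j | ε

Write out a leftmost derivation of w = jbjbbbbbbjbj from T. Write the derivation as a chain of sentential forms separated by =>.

T => jTj => jbTbj => jbjTjbj => jbjbTbjbj => jbjbbTbbjbj => jbjbbbTbbbjbj => jbjbbbbbbjbj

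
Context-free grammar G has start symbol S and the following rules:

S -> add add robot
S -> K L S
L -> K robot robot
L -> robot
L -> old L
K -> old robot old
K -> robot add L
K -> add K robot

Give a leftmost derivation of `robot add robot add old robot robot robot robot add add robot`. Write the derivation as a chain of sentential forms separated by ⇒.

S ⇒ K L S ⇒ robot add L L S ⇒ robot add K robot robot L S ⇒ robot add robot add L robot robot L S ⇒ robot add robot add old L robot robot L S ⇒ robot add robot add old robot robot robot L S ⇒ robot add robot add old robot robot robot robot S ⇒ robot add robot add old robot robot robot robot add add robot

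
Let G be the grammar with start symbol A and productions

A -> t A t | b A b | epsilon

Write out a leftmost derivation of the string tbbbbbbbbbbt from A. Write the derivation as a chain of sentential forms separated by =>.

A => tAt => tbAbt => tbbAbbt => tbbbAbbbt => tbbbbAbbbbt => tbbbbbAbbbbbt => tbbbbbbbbbbt

A => tAt   [A -> t A t]
tAt => tbAbt   [A -> b A b]
tbAbt => tbbAbbt   [A -> b A b]
tbbAbbt => tbbbAbbbt   [A -> b A b]
tbbbAbbbt => tbbbbAbbbbt   [A -> b A b]
tbbbbAbbbbt => tbbbbbAbbbbbt   [A -> b A b]
tbbbbbAbbbbbt => tbbbbbbbbbbt   [A -> epsilon]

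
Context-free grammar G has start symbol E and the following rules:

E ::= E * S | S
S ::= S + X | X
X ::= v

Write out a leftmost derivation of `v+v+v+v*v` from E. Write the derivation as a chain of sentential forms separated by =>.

E => E*S => S*S => S+X*S => S+X+X*S => S+X+X+X*S => X+X+X+X*S => v+X+X+X*S => v+v+X+X*S => v+v+v+X*S => v+v+v+v*S => v+v+v+v*X => v+v+v+v*v

E => E*S   [E ::= E * S]
E*S => S*S   [E ::= S]
S*S => S+X*S   [S ::= S + X]
S+X*S => S+X+X*S   [S ::= S + X]
S+X+X*S => S+X+X+X*S   [S ::= S + X]
S+X+X+X*S => X+X+X+X*S   [S ::= X]
X+X+X+X*S => v+X+X+X*S   [X ::= v]
v+X+X+X*S => v+v+X+X*S   [X ::= v]
v+v+X+X*S => v+v+v+X*S   [X ::= v]
v+v+v+X*S => v+v+v+v*S   [X ::= v]
v+v+v+v*S => v+v+v+v*X   [S ::= X]
v+v+v+v*X => v+v+v+v*v   [X ::= v]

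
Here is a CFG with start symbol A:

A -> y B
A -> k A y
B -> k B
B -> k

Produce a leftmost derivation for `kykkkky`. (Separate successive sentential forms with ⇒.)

A ⇒ kAy   [A -> k A y]
kAy ⇒ kyBy   [A -> y B]
kyBy ⇒ kykBy   [B -> k B]
kykBy ⇒ kykkBy   [B -> k B]
kykkBy ⇒ kykkkBy   [B -> k B]
kykkkBy ⇒ kykkkky   [B -> k]

A ⇒ kAy ⇒ kyBy ⇒ kykBy ⇒ kykkBy ⇒ kykkkBy ⇒ kykkkky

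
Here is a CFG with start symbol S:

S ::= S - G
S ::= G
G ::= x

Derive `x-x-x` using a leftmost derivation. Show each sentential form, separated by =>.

S => S-G => S-G-G => G-G-G => x-G-G => x-x-G => x-x-x

S => S-G   [S ::= S - G]
S-G => S-G-G   [S ::= S - G]
S-G-G => G-G-G   [S ::= G]
G-G-G => x-G-G   [G ::= x]
x-G-G => x-x-G   [G ::= x]
x-x-G => x-x-x   [G ::= x]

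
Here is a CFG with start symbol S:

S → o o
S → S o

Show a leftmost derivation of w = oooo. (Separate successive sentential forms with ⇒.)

S ⇒ So   [S → S o]
So ⇒ Soo   [S → S o]
Soo ⇒ oooo   [S → o o]

S ⇒ So ⇒ Soo ⇒ oooo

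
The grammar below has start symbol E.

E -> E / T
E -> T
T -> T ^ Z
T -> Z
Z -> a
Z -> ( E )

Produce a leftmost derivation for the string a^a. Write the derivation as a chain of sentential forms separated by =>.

E => T => T^Z => Z^Z => a^Z => a^a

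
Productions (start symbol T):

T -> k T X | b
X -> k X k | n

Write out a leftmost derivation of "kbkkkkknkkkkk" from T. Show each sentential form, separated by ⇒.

T ⇒ kTX   [T -> k T X]
kTX ⇒ kbX   [T -> b]
kbX ⇒ kbkXk   [X -> k X k]
kbkXk ⇒ kbkkXkk   [X -> k X k]
kbkkXkk ⇒ kbkkkXkkk   [X -> k X k]
kbkkkXkkk ⇒ kbkkkkXkkkk   [X -> k X k]
kbkkkkXkkkk ⇒ kbkkkkkXkkkkk   [X -> k X k]
kbkkkkkXkkkkk ⇒ kbkkkkknkkkkk   [X -> n]

T⇒kTX⇒kbX⇒kbkXk⇒kbkkXkk⇒kbkkkXkkk⇒kbkkkkXkkkk⇒kbkkkkkXkkkkk⇒kbkkkkknkkkkk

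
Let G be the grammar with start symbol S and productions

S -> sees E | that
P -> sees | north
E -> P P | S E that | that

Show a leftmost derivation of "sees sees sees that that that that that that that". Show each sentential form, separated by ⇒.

S ⇒ sees E ⇒ sees S E that ⇒ sees sees E E that ⇒ sees sees S E that E that ⇒ sees sees sees E E that E that ⇒ sees sees sees S E that E that E that ⇒ sees sees sees that E that E that E that ⇒ sees sees sees that that that E that E that ⇒ sees sees sees that that that that that E that ⇒ sees sees sees that that that that that that that

S ⇒ sees E   [S -> sees E]
sees E ⇒ sees S E that   [E -> S E that]
sees S E that ⇒ sees sees E E that   [S -> sees E]
sees sees E E that ⇒ sees sees S E that E that   [E -> S E that]
sees sees S E that E that ⇒ sees sees sees E E that E that   [S -> sees E]
sees sees sees E E that E that ⇒ sees sees sees S E that E that E that   [E -> S E that]
sees sees sees S E that E that E that ⇒ sees sees sees that E that E that E that   [S -> that]
sees sees sees that E that E that E that ⇒ sees sees sees that that that E that E that   [E -> that]
sees sees sees that that that E that E that ⇒ sees sees sees that that that that that E that   [E -> that]
sees sees sees that that that that that E that ⇒ sees sees sees that that that that that that that   [E -> that]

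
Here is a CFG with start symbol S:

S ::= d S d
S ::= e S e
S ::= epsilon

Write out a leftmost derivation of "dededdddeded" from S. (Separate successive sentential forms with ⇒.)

S⇒dSd⇒deSed⇒dedSded⇒dedeSeded⇒dededSdeded⇒dededdSddeded⇒dededdddeded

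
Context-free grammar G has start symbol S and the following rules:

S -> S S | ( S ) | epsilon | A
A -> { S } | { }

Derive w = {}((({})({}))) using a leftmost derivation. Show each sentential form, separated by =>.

S=>SS=>AS=>{S}S=>{}S=>{}(S)=>{}((S))=>{}((SS))=>{}(((S)S))=>{}(((A)S))=>{}((({})S))=>{}((({})(S)))=>{}((({})(A)))=>{}((({})({S})))=>{}((({})({})))

S => SS   [S -> S S]
SS => AS   [S -> A]
AS => {S}S   [A -> { S }]
{S}S => {}S   [S -> epsilon]
{}S => {}(S)   [S -> ( S )]
{}(S) => {}((S))   [S -> ( S )]
{}((S)) => {}((SS))   [S -> S S]
{}((SS)) => {}(((S)S))   [S -> ( S )]
{}(((S)S)) => {}(((A)S))   [S -> A]
{}(((A)S)) => {}((({})S))   [A -> { }]
{}((({})S)) => {}((({})(S)))   [S -> ( S )]
{}((({})(S))) => {}((({})(A)))   [S -> A]
{}((({})(A))) => {}((({})({S})))   [A -> { S }]
{}((({})({S}))) => {}((({})({})))   [S -> epsilon]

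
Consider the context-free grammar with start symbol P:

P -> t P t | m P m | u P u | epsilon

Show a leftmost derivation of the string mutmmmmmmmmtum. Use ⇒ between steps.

P ⇒ mPm ⇒ muPum ⇒ mutPtum ⇒ mutmPmtum ⇒ mutmmPmmtum ⇒ mutmmmPmmmtum ⇒ mutmmmmPmmmmtum ⇒ mutmmmmmmmmtum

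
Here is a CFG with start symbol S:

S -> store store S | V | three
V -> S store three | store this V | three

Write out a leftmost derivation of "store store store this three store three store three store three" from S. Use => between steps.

S => V => S store three => V store three => S store three store three => V store three store three => S store three store three store three => store store S store three store three store three => store store V store three store three store three => store store store this V store three store three store three => store store store this three store three store three store three

S => V   [S -> V]
V => S store three   [V -> S store three]
S store three => V store three   [S -> V]
V store three => S store three store three   [V -> S store three]
S store three store three => V store three store three   [S -> V]
V store three store three => S store three store three store three   [V -> S store three]
S store three store three store three => store store S store three store three store three   [S -> store store S]
store store S store three store three store three => store store V store three store three store three   [S -> V]
store store V store three store three store three => store store store this V store three store three store three   [V -> store this V]
store store store this V store three store three store three => store store store this three store three store three store three   [V -> three]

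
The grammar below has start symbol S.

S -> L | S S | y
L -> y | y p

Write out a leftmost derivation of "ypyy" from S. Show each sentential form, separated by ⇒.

S ⇒ SS   [S -> S S]
SS ⇒ LS   [S -> L]
LS ⇒ ypS   [L -> y p]
ypS ⇒ ypSS   [S -> S S]
ypSS ⇒ ypyS   [S -> y]
ypyS ⇒ ypyy   [S -> y]

S⇒SS⇒LS⇒ypS⇒ypSS⇒ypyS⇒ypyy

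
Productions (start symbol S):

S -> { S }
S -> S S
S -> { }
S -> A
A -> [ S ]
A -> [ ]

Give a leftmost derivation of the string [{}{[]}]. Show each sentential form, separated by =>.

S => A => [S] => [SS] => [{}S] => [{}{S}] => [{}{A}] => [{}{[]}]

S => A   [S -> A]
A => [S]   [A -> [ S ]]
[S] => [SS]   [S -> S S]
[SS] => [{}S]   [S -> { }]
[{}S] => [{}{S}]   [S -> { S }]
[{}{S}] => [{}{A}]   [S -> A]
[{}{A}] => [{}{[]}]   [A -> [ ]]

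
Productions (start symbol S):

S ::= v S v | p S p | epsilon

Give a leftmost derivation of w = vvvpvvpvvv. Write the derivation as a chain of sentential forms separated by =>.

S => vSv => vvSvv => vvvSvvv => vvvpSpvvv => vvvpvSvpvvv => vvvpvvpvvv

S => vSv   [S ::= v S v]
vSv => vvSvv   [S ::= v S v]
vvSvv => vvvSvvv   [S ::= v S v]
vvvSvvv => vvvpSpvvv   [S ::= p S p]
vvvpSpvvv => vvvpvSvpvvv   [S ::= v S v]
vvvpvSvpvvv => vvvpvvpvvv   [S ::= epsilon]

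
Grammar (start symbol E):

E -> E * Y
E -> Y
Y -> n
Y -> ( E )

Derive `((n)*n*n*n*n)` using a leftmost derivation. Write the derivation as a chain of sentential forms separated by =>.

E => Y => (E) => (E*Y) => (E*Y*Y) => (E*Y*Y*Y) => (E*Y*Y*Y*Y) => (Y*Y*Y*Y*Y) => ((E)*Y*Y*Y*Y) => ((Y)*Y*Y*Y*Y) => ((n)*Y*Y*Y*Y) => ((n)*n*Y*Y*Y) => ((n)*n*n*Y*Y) => ((n)*n*n*n*Y) => ((n)*n*n*n*n)

E => Y   [E -> Y]
Y => (E)   [Y -> ( E )]
(E) => (E*Y)   [E -> E * Y]
(E*Y) => (E*Y*Y)   [E -> E * Y]
(E*Y*Y) => (E*Y*Y*Y)   [E -> E * Y]
(E*Y*Y*Y) => (E*Y*Y*Y*Y)   [E -> E * Y]
(E*Y*Y*Y*Y) => (Y*Y*Y*Y*Y)   [E -> Y]
(Y*Y*Y*Y*Y) => ((E)*Y*Y*Y*Y)   [Y -> ( E )]
((E)*Y*Y*Y*Y) => ((Y)*Y*Y*Y*Y)   [E -> Y]
((Y)*Y*Y*Y*Y) => ((n)*Y*Y*Y*Y)   [Y -> n]
((n)*Y*Y*Y*Y) => ((n)*n*Y*Y*Y)   [Y -> n]
((n)*n*Y*Y*Y) => ((n)*n*n*Y*Y)   [Y -> n]
((n)*n*n*Y*Y) => ((n)*n*n*n*Y)   [Y -> n]
((n)*n*n*n*Y) => ((n)*n*n*n*n)   [Y -> n]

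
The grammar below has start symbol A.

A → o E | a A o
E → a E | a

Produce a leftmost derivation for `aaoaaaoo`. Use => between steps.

A => aAo => aaAoo => aaoEoo => aaoaEoo => aaoaaEoo => aaoaaaoo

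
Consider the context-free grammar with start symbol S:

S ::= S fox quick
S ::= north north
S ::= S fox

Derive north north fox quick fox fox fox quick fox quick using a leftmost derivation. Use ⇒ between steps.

S ⇒ S fox quick ⇒ S fox quick fox quick ⇒ S fox fox quick fox quick ⇒ S fox fox fox quick fox quick ⇒ S fox quick fox fox fox quick fox quick ⇒ north north fox quick fox fox fox quick fox quick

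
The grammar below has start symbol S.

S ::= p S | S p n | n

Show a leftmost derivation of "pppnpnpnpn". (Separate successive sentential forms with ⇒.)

S⇒Spn⇒pSpn⇒ppSpn⇒pppSpn⇒pppSpnpn⇒pppSpnpnpn⇒pppnpnpnpn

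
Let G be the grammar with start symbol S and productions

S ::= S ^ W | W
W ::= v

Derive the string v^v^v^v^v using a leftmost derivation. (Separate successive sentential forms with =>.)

S=>S^W=>S^W^W=>S^W^W^W=>S^W^W^W^W=>W^W^W^W^W=>v^W^W^W^W=>v^v^W^W^W=>v^v^v^W^W=>v^v^v^v^W=>v^v^v^v^v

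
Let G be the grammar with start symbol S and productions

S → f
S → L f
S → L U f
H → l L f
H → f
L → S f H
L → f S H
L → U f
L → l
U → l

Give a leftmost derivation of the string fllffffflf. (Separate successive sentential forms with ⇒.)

S ⇒ LUf ⇒ SfHUf ⇒ LffHUf ⇒ fSHffHUf ⇒ fLUfHffHUf ⇒ flUfHffHUf ⇒ fllfHffHUf ⇒ fllffffHUf ⇒ fllfffffUf ⇒ fllffffflf

S ⇒ LUf   [S → L U f]
LUf ⇒ SfHUf   [L → S f H]
SfHUf ⇒ LffHUf   [S → L f]
LffHUf ⇒ fSHffHUf   [L → f S H]
fSHffHUf ⇒ fLUfHffHUf   [S → L U f]
fLUfHffHUf ⇒ flUfHffHUf   [L → l]
flUfHffHUf ⇒ fllfHffHUf   [U → l]
fllfHffHUf ⇒ fllffffHUf   [H → f]
fllffffHUf ⇒ fllfffffUf   [H → f]
fllfffffUf ⇒ fllffffflf   [U → l]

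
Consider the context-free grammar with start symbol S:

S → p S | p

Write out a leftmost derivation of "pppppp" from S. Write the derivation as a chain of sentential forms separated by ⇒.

S⇒pS⇒ppS⇒pppS⇒ppppS⇒pppppS⇒pppppp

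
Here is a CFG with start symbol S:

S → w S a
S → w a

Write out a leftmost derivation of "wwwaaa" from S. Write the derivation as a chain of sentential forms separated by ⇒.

S ⇒ wSa ⇒ wwSaa ⇒ wwwaaa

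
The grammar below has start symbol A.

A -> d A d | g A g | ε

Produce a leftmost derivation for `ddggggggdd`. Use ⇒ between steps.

A ⇒ dAd ⇒ ddAdd ⇒ ddgAgdd ⇒ ddggAggdd ⇒ ddgggAgggdd ⇒ ddggggggdd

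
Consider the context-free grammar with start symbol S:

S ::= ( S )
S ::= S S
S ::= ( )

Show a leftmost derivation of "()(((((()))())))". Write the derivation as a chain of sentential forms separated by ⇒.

S ⇒ SS   [S ::= S S]
SS ⇒ ()S   [S ::= ( )]
()S ⇒ ()(S)   [S ::= ( S )]
()(S) ⇒ ()((S))   [S ::= ( S )]
()((S)) ⇒ ()(((S)))   [S ::= ( S )]
()(((S))) ⇒ ()(((SS)))   [S ::= S S]
()(((SS))) ⇒ ()((((S)S)))   [S ::= ( S )]
()((((S)S))) ⇒ ()(((((S))S)))   [S ::= ( S )]
()(((((S))S))) ⇒ ()(((((()))S)))   [S ::= ( )]
()(((((()))S))) ⇒ ()(((((()))())))   [S ::= ( )]

S⇒SS⇒()S⇒()(S)⇒()((S))⇒()(((S)))⇒()(((SS)))⇒()((((S)S)))⇒()(((((S))S)))⇒()(((((()))S)))⇒()(((((()))())))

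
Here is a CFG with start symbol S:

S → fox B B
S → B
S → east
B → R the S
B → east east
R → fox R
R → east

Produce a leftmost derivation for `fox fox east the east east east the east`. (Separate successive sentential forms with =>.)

S => fox B B   [S → fox B B]
fox B B => fox R the S B   [B → R the S]
fox R the S B => fox fox R the S B   [R → fox R]
fox fox R the S B => fox fox east the S B   [R → east]
fox fox east the S B => fox fox east the B B   [S → B]
fox fox east the B B => fox fox east the east east B   [B → east east]
fox fox east the east east B => fox fox east the east east R the S   [B → R the S]
fox fox east the east east R the S => fox fox east the east east east the S   [R → east]
fox fox east the east east east the S => fox fox east the east east east the east   [S → east]

S => fox B B => fox R the S B => fox fox R the S B => fox fox east the S B => fox fox east the B B => fox fox east the east east B => fox fox east the east east R the S => fox fox east the east east east the S => fox fox east the east east east the east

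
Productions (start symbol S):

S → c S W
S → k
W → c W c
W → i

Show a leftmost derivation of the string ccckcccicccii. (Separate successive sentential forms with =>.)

S => cSW => ccSWW => cccSWWW => ccckWWW => ccckcWcWW => ccckccWccWW => ccckcccWcccWW => ccckcccicccWW => ccckccciccciW => ccckcccicccii

S => cSW   [S → c S W]
cSW => ccSWW   [S → c S W]
ccSWW => cccSWWW   [S → c S W]
cccSWWW => ccckWWW   [S → k]
ccckWWW => ccckcWcWW   [W → c W c]
ccckcWcWW => ccckccWccWW   [W → c W c]
ccckccWccWW => ccckcccWcccWW   [W → c W c]
ccckcccWcccWW => ccckcccicccWW   [W → i]
ccckcccicccWW => ccckccciccciW   [W → i]
ccckccciccciW => ccckcccicccii   [W → i]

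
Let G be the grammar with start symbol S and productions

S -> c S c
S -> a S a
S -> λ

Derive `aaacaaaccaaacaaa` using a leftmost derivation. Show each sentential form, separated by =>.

S=>aSa=>aaSaa=>aaaSaaa=>aaacScaaa=>aaacaSacaaa=>aaacaaSaacaaa=>aaacaaaSaaacaaa=>aaacaaacScaaacaaa=>aaacaaaccaaacaaa

S => aSa   [S -> a S a]
aSa => aaSaa   [S -> a S a]
aaSaa => aaaSaaa   [S -> a S a]
aaaSaaa => aaacScaaa   [S -> c S c]
aaacScaaa => aaacaSacaaa   [S -> a S a]
aaacaSacaaa => aaacaaSaacaaa   [S -> a S a]
aaacaaSaacaaa => aaacaaaSaaacaaa   [S -> a S a]
aaacaaaSaaacaaa => aaacaaacScaaacaaa   [S -> c S c]
aaacaaacScaaacaaa => aaacaaaccaaacaaa   [S -> λ]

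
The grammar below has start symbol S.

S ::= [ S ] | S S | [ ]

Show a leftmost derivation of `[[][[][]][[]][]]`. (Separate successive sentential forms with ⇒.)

S ⇒ [S]   [S ::= [ S ]]
[S] ⇒ [SS]   [S ::= S S]
[SS] ⇒ [[]S]   [S ::= [ ]]
[[]S] ⇒ [[]SS]   [S ::= S S]
[[]SS] ⇒ [[]SSS]   [S ::= S S]
[[]SSS] ⇒ [[][S]SS]   [S ::= [ S ]]
[[][S]SS] ⇒ [[][SS]SS]   [S ::= S S]
[[][SS]SS] ⇒ [[][[]S]SS]   [S ::= [ ]]
[[][[]S]SS] ⇒ [[][[][]]SS]   [S ::= [ ]]
[[][[][]]SS] ⇒ [[][[][]][S]S]   [S ::= [ S ]]
[[][[][]][S]S] ⇒ [[][[][]][[]]S]   [S ::= [ ]]
[[][[][]][[]]S] ⇒ [[][[][]][[]][]]   [S ::= [ ]]

S ⇒ [S] ⇒ [SS] ⇒ [[]S] ⇒ [[]SS] ⇒ [[]SSS] ⇒ [[][S]SS] ⇒ [[][SS]SS] ⇒ [[][[]S]SS] ⇒ [[][[][]]SS] ⇒ [[][[][]][S]S] ⇒ [[][[][]][[]]S] ⇒ [[][[][]][[]][]]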